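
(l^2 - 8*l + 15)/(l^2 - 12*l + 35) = (l - 3)/(l - 7)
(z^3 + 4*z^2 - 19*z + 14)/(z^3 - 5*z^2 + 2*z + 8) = (z^2 + 6*z - 7)/(z^2 - 3*z - 4)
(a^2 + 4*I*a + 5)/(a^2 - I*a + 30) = (a - I)/(a - 6*I)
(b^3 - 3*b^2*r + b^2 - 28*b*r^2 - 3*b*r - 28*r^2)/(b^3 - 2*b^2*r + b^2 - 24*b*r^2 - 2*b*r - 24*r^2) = (-b + 7*r)/(-b + 6*r)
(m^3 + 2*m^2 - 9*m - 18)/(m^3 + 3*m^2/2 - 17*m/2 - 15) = 2*(m + 3)/(2*m + 5)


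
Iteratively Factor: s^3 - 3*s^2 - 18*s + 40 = (s - 2)*(s^2 - s - 20) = (s - 2)*(s + 4)*(s - 5)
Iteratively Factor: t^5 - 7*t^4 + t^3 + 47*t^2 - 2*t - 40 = (t - 5)*(t^4 - 2*t^3 - 9*t^2 + 2*t + 8) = (t - 5)*(t - 4)*(t^3 + 2*t^2 - t - 2) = (t - 5)*(t - 4)*(t + 1)*(t^2 + t - 2) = (t - 5)*(t - 4)*(t - 1)*(t + 1)*(t + 2)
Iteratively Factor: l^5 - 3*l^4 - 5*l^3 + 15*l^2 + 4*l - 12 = (l - 3)*(l^4 - 5*l^2 + 4) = (l - 3)*(l - 1)*(l^3 + l^2 - 4*l - 4) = (l - 3)*(l - 2)*(l - 1)*(l^2 + 3*l + 2) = (l - 3)*(l - 2)*(l - 1)*(l + 1)*(l + 2)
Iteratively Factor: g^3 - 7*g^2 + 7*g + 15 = (g + 1)*(g^2 - 8*g + 15) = (g - 3)*(g + 1)*(g - 5)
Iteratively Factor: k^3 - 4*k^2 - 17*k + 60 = (k - 3)*(k^2 - k - 20) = (k - 3)*(k + 4)*(k - 5)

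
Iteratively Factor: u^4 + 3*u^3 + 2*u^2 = (u)*(u^3 + 3*u^2 + 2*u) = u^2*(u^2 + 3*u + 2) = u^2*(u + 1)*(u + 2)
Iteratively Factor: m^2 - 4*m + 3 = (m - 1)*(m - 3)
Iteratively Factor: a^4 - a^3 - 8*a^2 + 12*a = (a + 3)*(a^3 - 4*a^2 + 4*a) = (a - 2)*(a + 3)*(a^2 - 2*a) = a*(a - 2)*(a + 3)*(a - 2)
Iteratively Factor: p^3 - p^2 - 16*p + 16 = (p - 1)*(p^2 - 16) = (p - 1)*(p + 4)*(p - 4)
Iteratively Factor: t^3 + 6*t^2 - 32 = (t + 4)*(t^2 + 2*t - 8) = (t + 4)^2*(t - 2)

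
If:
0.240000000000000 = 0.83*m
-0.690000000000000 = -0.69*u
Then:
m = 0.29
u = 1.00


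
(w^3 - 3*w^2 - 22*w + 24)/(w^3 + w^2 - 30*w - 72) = (w - 1)/(w + 3)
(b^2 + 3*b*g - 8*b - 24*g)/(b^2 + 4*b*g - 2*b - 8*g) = (b^2 + 3*b*g - 8*b - 24*g)/(b^2 + 4*b*g - 2*b - 8*g)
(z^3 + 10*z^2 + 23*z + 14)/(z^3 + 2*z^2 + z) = (z^2 + 9*z + 14)/(z*(z + 1))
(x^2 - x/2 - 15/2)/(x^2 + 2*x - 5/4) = 2*(x - 3)/(2*x - 1)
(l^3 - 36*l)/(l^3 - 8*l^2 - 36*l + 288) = l/(l - 8)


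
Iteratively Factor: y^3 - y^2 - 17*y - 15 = (y + 1)*(y^2 - 2*y - 15) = (y + 1)*(y + 3)*(y - 5)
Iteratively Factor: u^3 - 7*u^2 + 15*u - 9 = (u - 3)*(u^2 - 4*u + 3) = (u - 3)*(u - 1)*(u - 3)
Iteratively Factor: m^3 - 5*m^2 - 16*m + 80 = (m - 5)*(m^2 - 16) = (m - 5)*(m - 4)*(m + 4)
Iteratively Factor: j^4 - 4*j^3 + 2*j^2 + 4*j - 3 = (j - 1)*(j^3 - 3*j^2 - j + 3) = (j - 1)*(j + 1)*(j^2 - 4*j + 3) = (j - 1)^2*(j + 1)*(j - 3)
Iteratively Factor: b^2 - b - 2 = (b + 1)*(b - 2)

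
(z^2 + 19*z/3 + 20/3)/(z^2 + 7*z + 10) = (z + 4/3)/(z + 2)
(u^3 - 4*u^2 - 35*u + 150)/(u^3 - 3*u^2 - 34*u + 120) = (u - 5)/(u - 4)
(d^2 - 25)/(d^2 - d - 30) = (d - 5)/(d - 6)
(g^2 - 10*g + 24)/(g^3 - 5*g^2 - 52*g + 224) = (g - 6)/(g^2 - g - 56)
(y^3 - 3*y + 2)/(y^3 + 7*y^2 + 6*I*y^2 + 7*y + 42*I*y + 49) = (y^3 - 3*y + 2)/(y^3 + y^2*(7 + 6*I) + y*(7 + 42*I) + 49)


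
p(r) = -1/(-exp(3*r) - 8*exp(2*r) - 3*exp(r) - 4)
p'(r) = -(3*exp(3*r) + 16*exp(2*r) + 3*exp(r))/(-exp(3*r) - 8*exp(2*r) - 3*exp(r) - 4)^2 = (-3*exp(2*r) - 16*exp(r) - 3)*exp(r)/(exp(3*r) + 8*exp(2*r) + 3*exp(r) + 4)^2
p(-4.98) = 0.25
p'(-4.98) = -0.00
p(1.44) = 0.00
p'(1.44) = -0.01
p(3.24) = 0.00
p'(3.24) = -0.00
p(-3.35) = 0.24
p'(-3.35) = -0.01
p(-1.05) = 0.16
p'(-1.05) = -0.09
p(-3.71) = 0.25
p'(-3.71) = -0.00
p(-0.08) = 0.07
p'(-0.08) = -0.09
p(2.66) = 0.00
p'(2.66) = -0.00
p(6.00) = 0.00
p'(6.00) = 0.00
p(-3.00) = 0.24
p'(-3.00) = -0.01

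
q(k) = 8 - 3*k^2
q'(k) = -6*k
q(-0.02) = 8.00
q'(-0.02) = 0.12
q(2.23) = -6.92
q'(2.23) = -13.38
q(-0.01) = 8.00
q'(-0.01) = 0.06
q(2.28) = -7.60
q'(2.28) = -13.68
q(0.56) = 7.06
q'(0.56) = -3.36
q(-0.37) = 7.59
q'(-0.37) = 2.22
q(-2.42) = -9.57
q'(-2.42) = 14.52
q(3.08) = -20.46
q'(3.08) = -18.48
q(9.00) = -235.00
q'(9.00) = -54.00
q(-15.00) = -667.00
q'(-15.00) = 90.00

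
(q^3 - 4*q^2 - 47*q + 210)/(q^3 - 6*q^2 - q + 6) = (q^2 + 2*q - 35)/(q^2 - 1)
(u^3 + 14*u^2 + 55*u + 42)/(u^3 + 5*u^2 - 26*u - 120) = (u^2 + 8*u + 7)/(u^2 - u - 20)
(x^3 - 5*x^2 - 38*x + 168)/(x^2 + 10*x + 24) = (x^2 - 11*x + 28)/(x + 4)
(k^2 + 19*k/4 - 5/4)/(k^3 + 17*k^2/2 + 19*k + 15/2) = (4*k - 1)/(2*(2*k^2 + 7*k + 3))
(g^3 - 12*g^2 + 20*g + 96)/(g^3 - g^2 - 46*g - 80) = (g - 6)/(g + 5)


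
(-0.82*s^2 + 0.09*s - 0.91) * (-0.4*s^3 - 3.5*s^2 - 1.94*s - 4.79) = 0.328*s^5 + 2.834*s^4 + 1.6398*s^3 + 6.9382*s^2 + 1.3343*s + 4.3589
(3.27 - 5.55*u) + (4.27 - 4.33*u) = 7.54 - 9.88*u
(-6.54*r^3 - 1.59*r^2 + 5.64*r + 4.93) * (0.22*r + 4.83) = -1.4388*r^4 - 31.938*r^3 - 6.4389*r^2 + 28.3258*r + 23.8119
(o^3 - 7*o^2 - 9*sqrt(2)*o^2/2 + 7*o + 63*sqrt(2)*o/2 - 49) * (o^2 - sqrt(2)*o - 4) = o^5 - 11*sqrt(2)*o^4/2 - 7*o^4 + 12*o^3 + 77*sqrt(2)*o^3/2 - 84*o^2 + 11*sqrt(2)*o^2 - 77*sqrt(2)*o - 28*o + 196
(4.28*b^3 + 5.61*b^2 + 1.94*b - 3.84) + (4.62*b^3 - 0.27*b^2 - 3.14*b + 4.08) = 8.9*b^3 + 5.34*b^2 - 1.2*b + 0.24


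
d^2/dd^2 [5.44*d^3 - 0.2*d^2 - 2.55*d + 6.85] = 32.64*d - 0.4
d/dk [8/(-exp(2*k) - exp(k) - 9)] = (16*exp(k) + 8)*exp(k)/(exp(2*k) + exp(k) + 9)^2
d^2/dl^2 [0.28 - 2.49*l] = 0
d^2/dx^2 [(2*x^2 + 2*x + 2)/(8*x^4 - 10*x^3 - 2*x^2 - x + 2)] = 4*(192*x^8 + 144*x^7 + 116*x^6 - 900*x^5 + 318*x^4 + 116*x^3 + 78*x^2 + 78*x + 11)/(512*x^12 - 1920*x^11 + 2016*x^10 - 232*x^9 + 360*x^8 - 1284*x^7 + 304*x^6 + 102*x^5 + 234*x^4 - 97*x^3 - 18*x^2 - 12*x + 8)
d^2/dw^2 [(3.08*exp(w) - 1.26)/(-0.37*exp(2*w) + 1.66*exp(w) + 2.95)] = (-0.421652*exp(4*w) - 1.20176*exp(3*w) - 22.492596*exp(2*w) + 24.055976*exp(w) - 32.97392)*exp(w)/(0.050653*exp(6*w) - 0.681762*exp(5*w) + 1.847151*exp(4*w) + 6.297044*exp(3*w) - 14.727285*exp(2*w) - 43.33845*exp(w) - 25.672375)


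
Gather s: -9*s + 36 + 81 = 117 - 9*s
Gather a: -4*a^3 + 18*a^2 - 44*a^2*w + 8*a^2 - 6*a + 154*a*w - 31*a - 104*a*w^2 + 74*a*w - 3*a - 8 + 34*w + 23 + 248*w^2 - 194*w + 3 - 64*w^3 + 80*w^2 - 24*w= -4*a^3 + a^2*(26 - 44*w) + a*(-104*w^2 + 228*w - 40) - 64*w^3 + 328*w^2 - 184*w + 18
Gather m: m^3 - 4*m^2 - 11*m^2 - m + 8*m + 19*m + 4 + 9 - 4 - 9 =m^3 - 15*m^2 + 26*m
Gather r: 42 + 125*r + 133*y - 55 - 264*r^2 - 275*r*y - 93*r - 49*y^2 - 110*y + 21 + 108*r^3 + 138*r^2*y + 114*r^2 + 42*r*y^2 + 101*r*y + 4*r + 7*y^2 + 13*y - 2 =108*r^3 + r^2*(138*y - 150) + r*(42*y^2 - 174*y + 36) - 42*y^2 + 36*y + 6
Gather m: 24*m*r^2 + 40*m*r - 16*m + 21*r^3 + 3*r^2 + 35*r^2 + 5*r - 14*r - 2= m*(24*r^2 + 40*r - 16) + 21*r^3 + 38*r^2 - 9*r - 2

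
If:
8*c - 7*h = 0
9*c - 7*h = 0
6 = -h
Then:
No Solution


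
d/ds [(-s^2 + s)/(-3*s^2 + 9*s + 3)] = (-2*s^2 - 2*s + 1)/(3*(s^4 - 6*s^3 + 7*s^2 + 6*s + 1))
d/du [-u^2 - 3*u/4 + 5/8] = -2*u - 3/4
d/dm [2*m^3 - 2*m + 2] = 6*m^2 - 2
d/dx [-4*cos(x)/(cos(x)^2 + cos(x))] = -4*sin(x)/(cos(x) + 1)^2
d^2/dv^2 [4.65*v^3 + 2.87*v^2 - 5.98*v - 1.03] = 27.9*v + 5.74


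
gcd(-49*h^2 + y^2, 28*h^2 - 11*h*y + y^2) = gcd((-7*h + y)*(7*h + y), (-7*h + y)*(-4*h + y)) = -7*h + y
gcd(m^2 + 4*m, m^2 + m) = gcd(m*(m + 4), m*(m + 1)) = m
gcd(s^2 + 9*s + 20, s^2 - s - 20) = s + 4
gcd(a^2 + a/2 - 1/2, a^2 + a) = a + 1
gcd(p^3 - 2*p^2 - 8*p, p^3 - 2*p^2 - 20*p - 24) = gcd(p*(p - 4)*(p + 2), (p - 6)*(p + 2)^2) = p + 2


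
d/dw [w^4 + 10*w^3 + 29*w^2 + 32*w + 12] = 4*w^3 + 30*w^2 + 58*w + 32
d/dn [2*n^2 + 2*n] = 4*n + 2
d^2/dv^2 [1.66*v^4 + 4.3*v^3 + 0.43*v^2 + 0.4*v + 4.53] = 19.92*v^2 + 25.8*v + 0.86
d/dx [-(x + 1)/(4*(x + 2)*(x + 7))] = (x^2 + 2*x - 5)/(4*(x^4 + 18*x^3 + 109*x^2 + 252*x + 196))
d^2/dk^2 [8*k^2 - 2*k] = 16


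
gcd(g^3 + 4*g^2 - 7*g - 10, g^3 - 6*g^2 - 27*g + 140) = g + 5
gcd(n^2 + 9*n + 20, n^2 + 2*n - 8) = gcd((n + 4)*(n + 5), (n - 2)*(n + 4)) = n + 4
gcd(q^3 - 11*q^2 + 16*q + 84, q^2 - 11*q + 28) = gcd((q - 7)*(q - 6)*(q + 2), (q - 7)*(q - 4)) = q - 7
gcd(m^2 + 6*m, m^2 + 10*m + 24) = m + 6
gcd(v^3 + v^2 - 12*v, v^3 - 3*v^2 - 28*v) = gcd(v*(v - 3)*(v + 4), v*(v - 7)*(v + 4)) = v^2 + 4*v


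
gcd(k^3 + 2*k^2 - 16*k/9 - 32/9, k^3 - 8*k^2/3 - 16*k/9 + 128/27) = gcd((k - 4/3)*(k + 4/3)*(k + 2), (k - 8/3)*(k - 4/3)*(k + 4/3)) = k^2 - 16/9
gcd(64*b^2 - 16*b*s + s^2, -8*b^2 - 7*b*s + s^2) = -8*b + s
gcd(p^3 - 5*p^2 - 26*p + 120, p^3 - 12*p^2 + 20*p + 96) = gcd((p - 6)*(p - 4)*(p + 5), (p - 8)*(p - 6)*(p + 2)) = p - 6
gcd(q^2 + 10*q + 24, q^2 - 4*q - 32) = q + 4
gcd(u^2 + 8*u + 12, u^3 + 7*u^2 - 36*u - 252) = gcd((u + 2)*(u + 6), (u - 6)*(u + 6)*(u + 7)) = u + 6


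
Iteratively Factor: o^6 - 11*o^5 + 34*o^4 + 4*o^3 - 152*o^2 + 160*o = (o)*(o^5 - 11*o^4 + 34*o^3 + 4*o^2 - 152*o + 160) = o*(o - 2)*(o^4 - 9*o^3 + 16*o^2 + 36*o - 80) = o*(o - 2)*(o + 2)*(o^3 - 11*o^2 + 38*o - 40) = o*(o - 5)*(o - 2)*(o + 2)*(o^2 - 6*o + 8) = o*(o - 5)*(o - 2)^2*(o + 2)*(o - 4)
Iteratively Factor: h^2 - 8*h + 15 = (h - 5)*(h - 3)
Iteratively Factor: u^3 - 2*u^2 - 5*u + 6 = (u - 1)*(u^2 - u - 6) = (u - 3)*(u - 1)*(u + 2)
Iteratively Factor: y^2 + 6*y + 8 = (y + 2)*(y + 4)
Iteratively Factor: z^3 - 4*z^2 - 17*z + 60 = (z - 3)*(z^2 - z - 20) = (z - 3)*(z + 4)*(z - 5)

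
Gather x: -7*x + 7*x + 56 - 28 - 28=0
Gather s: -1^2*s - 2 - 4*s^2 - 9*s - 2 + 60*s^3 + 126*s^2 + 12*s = 60*s^3 + 122*s^2 + 2*s - 4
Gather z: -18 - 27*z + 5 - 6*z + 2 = -33*z - 11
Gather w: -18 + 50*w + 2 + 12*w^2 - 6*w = 12*w^2 + 44*w - 16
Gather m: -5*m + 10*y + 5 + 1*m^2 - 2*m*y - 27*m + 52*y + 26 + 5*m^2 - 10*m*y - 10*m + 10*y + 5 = 6*m^2 + m*(-12*y - 42) + 72*y + 36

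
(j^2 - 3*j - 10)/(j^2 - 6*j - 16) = (j - 5)/(j - 8)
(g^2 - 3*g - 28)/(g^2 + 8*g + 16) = (g - 7)/(g + 4)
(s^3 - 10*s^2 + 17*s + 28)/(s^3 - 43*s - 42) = (s - 4)/(s + 6)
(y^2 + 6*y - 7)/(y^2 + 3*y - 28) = (y - 1)/(y - 4)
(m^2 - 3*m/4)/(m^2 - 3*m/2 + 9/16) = 4*m/(4*m - 3)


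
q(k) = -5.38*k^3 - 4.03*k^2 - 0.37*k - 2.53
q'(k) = -16.14*k^2 - 8.06*k - 0.37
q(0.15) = -2.69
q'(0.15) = -1.94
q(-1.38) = 4.44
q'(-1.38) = -19.98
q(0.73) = -7.04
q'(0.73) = -14.85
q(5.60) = -1075.80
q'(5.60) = -551.66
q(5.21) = -874.69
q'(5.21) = -480.47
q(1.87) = -52.50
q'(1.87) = -71.88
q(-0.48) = -2.69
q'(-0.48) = -0.22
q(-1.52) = 7.62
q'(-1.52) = -25.41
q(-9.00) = 3596.39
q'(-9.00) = -1235.17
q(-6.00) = 1016.69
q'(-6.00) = -533.05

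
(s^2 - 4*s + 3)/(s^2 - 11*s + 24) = (s - 1)/(s - 8)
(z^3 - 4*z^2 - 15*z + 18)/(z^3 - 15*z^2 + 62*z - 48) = (z + 3)/(z - 8)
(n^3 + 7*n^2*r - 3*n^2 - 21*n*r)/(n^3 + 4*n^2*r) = (n^2 + 7*n*r - 3*n - 21*r)/(n*(n + 4*r))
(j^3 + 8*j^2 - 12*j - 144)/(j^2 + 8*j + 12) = (j^2 + 2*j - 24)/(j + 2)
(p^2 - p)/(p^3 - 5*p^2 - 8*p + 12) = p/(p^2 - 4*p - 12)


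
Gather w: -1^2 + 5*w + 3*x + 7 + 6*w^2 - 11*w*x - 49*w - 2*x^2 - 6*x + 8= 6*w^2 + w*(-11*x - 44) - 2*x^2 - 3*x + 14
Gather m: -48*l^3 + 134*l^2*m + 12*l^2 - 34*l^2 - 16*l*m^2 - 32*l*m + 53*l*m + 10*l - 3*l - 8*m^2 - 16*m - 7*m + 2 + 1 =-48*l^3 - 22*l^2 + 7*l + m^2*(-16*l - 8) + m*(134*l^2 + 21*l - 23) + 3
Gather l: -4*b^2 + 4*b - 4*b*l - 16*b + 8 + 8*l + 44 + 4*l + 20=-4*b^2 - 12*b + l*(12 - 4*b) + 72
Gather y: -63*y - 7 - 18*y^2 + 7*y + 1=-18*y^2 - 56*y - 6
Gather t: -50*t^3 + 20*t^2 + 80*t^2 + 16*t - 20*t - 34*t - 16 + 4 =-50*t^3 + 100*t^2 - 38*t - 12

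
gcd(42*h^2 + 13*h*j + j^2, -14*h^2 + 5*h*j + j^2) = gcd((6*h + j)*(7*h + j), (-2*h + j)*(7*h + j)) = 7*h + j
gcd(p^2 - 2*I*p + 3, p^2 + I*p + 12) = p - 3*I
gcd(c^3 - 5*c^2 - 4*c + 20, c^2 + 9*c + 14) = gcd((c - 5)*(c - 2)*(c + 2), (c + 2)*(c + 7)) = c + 2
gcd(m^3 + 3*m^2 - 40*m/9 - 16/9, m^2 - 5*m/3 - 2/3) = m + 1/3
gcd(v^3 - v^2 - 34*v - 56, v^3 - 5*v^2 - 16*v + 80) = v + 4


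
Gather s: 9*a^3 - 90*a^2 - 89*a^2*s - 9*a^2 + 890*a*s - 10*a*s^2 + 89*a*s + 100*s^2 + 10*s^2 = 9*a^3 - 99*a^2 + s^2*(110 - 10*a) + s*(-89*a^2 + 979*a)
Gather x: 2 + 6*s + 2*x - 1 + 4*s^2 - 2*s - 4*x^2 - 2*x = 4*s^2 + 4*s - 4*x^2 + 1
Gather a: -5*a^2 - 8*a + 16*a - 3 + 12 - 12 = -5*a^2 + 8*a - 3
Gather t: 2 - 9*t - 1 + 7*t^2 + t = 7*t^2 - 8*t + 1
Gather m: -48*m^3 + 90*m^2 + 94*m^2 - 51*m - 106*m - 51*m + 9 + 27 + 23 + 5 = -48*m^3 + 184*m^2 - 208*m + 64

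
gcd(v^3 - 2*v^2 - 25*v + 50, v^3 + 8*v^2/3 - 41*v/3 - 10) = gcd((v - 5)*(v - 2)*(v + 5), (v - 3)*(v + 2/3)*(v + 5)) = v + 5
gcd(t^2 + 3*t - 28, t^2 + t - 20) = t - 4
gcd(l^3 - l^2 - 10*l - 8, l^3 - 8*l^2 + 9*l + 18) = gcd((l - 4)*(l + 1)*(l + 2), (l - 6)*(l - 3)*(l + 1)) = l + 1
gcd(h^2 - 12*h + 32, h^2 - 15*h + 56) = h - 8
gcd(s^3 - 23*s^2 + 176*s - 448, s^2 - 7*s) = s - 7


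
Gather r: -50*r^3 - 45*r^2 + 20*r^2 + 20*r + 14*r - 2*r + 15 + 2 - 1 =-50*r^3 - 25*r^2 + 32*r + 16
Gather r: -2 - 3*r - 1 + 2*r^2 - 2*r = 2*r^2 - 5*r - 3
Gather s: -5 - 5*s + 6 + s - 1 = -4*s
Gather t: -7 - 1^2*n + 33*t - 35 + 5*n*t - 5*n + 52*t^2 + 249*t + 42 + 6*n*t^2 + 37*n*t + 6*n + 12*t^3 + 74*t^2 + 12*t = 12*t^3 + t^2*(6*n + 126) + t*(42*n + 294)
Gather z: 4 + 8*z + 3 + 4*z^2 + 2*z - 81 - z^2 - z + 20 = 3*z^2 + 9*z - 54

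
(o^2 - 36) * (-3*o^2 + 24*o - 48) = -3*o^4 + 24*o^3 + 60*o^2 - 864*o + 1728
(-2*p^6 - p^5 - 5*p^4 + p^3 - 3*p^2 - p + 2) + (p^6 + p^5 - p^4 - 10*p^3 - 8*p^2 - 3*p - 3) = -p^6 - 6*p^4 - 9*p^3 - 11*p^2 - 4*p - 1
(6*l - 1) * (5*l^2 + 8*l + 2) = 30*l^3 + 43*l^2 + 4*l - 2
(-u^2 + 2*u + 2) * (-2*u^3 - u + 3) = 2*u^5 - 4*u^4 - 3*u^3 - 5*u^2 + 4*u + 6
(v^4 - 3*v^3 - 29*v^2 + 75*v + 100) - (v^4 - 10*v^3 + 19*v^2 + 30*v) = 7*v^3 - 48*v^2 + 45*v + 100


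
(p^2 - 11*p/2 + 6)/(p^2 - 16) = (p - 3/2)/(p + 4)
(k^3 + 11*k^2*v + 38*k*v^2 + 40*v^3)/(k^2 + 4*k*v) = k + 7*v + 10*v^2/k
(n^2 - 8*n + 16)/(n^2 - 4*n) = (n - 4)/n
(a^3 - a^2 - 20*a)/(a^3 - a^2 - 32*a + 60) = a*(a + 4)/(a^2 + 4*a - 12)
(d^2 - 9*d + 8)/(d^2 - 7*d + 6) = (d - 8)/(d - 6)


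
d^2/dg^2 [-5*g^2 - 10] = -10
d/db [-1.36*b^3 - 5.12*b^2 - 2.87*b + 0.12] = -4.08*b^2 - 10.24*b - 2.87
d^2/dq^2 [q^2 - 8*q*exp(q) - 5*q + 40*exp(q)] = -8*q*exp(q) + 24*exp(q) + 2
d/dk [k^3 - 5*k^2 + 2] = k*(3*k - 10)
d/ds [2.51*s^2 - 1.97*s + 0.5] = 5.02*s - 1.97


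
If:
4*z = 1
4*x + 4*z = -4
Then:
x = -5/4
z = 1/4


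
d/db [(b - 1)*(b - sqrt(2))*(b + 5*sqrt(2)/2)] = 3*b^2 - 2*b + 3*sqrt(2)*b - 5 - 3*sqrt(2)/2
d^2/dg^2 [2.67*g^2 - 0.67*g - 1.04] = 5.34000000000000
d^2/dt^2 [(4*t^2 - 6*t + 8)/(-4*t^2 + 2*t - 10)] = 2*(8*t^3 + 12*t^2 - 66*t + 1)/(8*t^6 - 12*t^5 + 66*t^4 - 61*t^3 + 165*t^2 - 75*t + 125)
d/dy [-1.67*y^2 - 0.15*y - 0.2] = -3.34*y - 0.15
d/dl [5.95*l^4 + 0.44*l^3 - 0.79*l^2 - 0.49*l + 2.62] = 23.8*l^3 + 1.32*l^2 - 1.58*l - 0.49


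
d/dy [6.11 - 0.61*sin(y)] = -0.61*cos(y)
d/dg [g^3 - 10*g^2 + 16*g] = 3*g^2 - 20*g + 16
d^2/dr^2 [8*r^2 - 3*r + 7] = 16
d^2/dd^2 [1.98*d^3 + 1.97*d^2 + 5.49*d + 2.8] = 11.88*d + 3.94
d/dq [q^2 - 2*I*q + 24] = 2*q - 2*I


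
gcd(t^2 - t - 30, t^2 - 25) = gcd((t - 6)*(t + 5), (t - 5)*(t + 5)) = t + 5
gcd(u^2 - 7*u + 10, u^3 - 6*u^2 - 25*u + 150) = u - 5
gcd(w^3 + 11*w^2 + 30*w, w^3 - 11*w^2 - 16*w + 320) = w + 5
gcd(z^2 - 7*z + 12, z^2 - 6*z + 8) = z - 4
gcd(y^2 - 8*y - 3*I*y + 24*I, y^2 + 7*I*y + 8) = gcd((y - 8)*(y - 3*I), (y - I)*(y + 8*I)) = 1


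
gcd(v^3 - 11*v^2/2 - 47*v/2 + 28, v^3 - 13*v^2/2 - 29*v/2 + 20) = v^2 - 9*v + 8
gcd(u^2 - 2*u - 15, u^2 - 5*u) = u - 5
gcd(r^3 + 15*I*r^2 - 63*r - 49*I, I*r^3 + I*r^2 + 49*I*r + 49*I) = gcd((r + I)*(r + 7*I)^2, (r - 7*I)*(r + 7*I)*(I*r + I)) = r + 7*I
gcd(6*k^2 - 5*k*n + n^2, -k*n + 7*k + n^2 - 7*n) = 1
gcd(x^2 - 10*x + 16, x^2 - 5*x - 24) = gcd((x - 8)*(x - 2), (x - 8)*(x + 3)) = x - 8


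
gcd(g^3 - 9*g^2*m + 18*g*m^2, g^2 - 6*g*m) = g^2 - 6*g*m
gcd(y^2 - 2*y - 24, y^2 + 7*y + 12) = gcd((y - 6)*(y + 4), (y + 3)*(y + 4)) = y + 4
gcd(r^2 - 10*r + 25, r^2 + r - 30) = r - 5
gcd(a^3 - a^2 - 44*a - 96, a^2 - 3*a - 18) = a + 3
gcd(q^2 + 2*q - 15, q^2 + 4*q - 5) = q + 5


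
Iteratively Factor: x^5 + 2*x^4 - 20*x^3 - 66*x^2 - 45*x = (x + 1)*(x^4 + x^3 - 21*x^2 - 45*x) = (x - 5)*(x + 1)*(x^3 + 6*x^2 + 9*x) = x*(x - 5)*(x + 1)*(x^2 + 6*x + 9) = x*(x - 5)*(x + 1)*(x + 3)*(x + 3)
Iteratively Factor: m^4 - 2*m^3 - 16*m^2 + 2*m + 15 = (m - 5)*(m^3 + 3*m^2 - m - 3) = (m - 5)*(m - 1)*(m^2 + 4*m + 3) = (m - 5)*(m - 1)*(m + 3)*(m + 1)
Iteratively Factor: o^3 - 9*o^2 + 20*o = (o - 5)*(o^2 - 4*o) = (o - 5)*(o - 4)*(o)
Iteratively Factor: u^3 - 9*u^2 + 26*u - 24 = (u - 4)*(u^2 - 5*u + 6) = (u - 4)*(u - 2)*(u - 3)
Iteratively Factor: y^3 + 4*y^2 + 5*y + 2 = (y + 2)*(y^2 + 2*y + 1) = (y + 1)*(y + 2)*(y + 1)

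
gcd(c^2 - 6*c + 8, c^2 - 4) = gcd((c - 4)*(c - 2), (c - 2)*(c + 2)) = c - 2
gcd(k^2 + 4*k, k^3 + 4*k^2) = k^2 + 4*k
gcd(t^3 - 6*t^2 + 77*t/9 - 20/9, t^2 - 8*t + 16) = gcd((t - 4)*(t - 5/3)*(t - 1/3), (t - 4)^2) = t - 4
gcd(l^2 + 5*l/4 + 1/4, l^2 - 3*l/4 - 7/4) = l + 1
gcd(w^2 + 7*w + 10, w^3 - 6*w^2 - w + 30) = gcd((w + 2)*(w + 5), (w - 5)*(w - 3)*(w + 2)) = w + 2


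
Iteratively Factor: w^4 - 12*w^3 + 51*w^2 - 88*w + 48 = (w - 4)*(w^3 - 8*w^2 + 19*w - 12) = (w - 4)*(w - 3)*(w^2 - 5*w + 4) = (w - 4)^2*(w - 3)*(w - 1)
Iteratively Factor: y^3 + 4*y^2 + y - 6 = (y + 3)*(y^2 + y - 2) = (y - 1)*(y + 3)*(y + 2)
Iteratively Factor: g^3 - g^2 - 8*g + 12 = (g - 2)*(g^2 + g - 6) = (g - 2)*(g + 3)*(g - 2)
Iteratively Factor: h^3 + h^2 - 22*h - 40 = (h + 4)*(h^2 - 3*h - 10) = (h + 2)*(h + 4)*(h - 5)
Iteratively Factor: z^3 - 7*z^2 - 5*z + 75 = (z + 3)*(z^2 - 10*z + 25) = (z - 5)*(z + 3)*(z - 5)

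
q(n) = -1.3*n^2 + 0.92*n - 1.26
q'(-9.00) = 24.32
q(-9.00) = -114.84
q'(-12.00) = 32.12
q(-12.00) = -199.50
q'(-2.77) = 8.12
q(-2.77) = -13.78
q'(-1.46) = 4.72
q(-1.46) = -5.37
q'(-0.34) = 1.80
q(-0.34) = -1.72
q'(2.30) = -5.06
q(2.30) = -6.02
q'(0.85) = -1.29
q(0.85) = -1.42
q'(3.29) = -7.63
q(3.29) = -12.30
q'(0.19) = 0.43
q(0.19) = -1.13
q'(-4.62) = 12.93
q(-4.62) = -33.26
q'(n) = 0.92 - 2.6*n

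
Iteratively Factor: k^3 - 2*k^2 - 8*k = (k - 4)*(k^2 + 2*k) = k*(k - 4)*(k + 2)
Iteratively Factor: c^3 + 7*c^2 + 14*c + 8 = (c + 2)*(c^2 + 5*c + 4) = (c + 2)*(c + 4)*(c + 1)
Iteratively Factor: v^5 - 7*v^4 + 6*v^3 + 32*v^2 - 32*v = (v - 4)*(v^4 - 3*v^3 - 6*v^2 + 8*v) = (v - 4)^2*(v^3 + v^2 - 2*v) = (v - 4)^2*(v + 2)*(v^2 - v) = v*(v - 4)^2*(v + 2)*(v - 1)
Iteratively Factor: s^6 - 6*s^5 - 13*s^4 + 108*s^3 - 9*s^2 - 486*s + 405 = (s + 3)*(s^5 - 9*s^4 + 14*s^3 + 66*s^2 - 207*s + 135) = (s - 1)*(s + 3)*(s^4 - 8*s^3 + 6*s^2 + 72*s - 135) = (s - 1)*(s + 3)^2*(s^3 - 11*s^2 + 39*s - 45) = (s - 3)*(s - 1)*(s + 3)^2*(s^2 - 8*s + 15) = (s - 5)*(s - 3)*(s - 1)*(s + 3)^2*(s - 3)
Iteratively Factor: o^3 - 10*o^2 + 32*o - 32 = (o - 4)*(o^2 - 6*o + 8) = (o - 4)^2*(o - 2)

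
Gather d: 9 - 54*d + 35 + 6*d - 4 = 40 - 48*d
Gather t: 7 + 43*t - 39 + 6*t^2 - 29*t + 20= 6*t^2 + 14*t - 12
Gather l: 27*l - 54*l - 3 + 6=3 - 27*l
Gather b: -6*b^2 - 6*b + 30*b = -6*b^2 + 24*b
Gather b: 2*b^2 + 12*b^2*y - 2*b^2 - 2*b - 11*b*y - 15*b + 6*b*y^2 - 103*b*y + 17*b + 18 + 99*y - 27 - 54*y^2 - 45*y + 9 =12*b^2*y + b*(6*y^2 - 114*y) - 54*y^2 + 54*y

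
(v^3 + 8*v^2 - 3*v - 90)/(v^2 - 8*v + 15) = (v^2 + 11*v + 30)/(v - 5)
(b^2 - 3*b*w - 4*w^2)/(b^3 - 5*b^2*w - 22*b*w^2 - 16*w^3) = (-b + 4*w)/(-b^2 + 6*b*w + 16*w^2)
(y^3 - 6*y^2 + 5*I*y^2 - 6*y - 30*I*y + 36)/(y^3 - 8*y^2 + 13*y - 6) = (y^2 + 5*I*y - 6)/(y^2 - 2*y + 1)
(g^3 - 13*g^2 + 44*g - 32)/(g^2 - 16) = (g^2 - 9*g + 8)/(g + 4)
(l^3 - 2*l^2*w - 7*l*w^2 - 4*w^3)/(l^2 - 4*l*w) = l + 2*w + w^2/l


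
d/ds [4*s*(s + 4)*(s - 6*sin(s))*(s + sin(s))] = 4*s*(s + 4)*(s - 6*sin(s))*(cos(s) + 1) - 4*s*(s + 4)*(s + sin(s))*(6*cos(s) - 1) + 4*s*(s - 6*sin(s))*(s + sin(s)) + 4*(s + 4)*(s - 6*sin(s))*(s + sin(s))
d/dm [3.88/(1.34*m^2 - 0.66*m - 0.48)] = (2.5608 - 10.3984*m)/(-1.34*m^2 + 0.66*m + 0.48)^2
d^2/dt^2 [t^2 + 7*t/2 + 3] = 2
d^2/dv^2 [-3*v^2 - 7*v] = -6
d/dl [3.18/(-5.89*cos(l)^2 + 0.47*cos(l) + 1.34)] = (1.4946 - 37.4604*cos(l))*sin(l)/(-5.89*cos(l)^2 + 0.47*cos(l) + 1.34)^2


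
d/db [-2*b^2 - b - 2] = -4*b - 1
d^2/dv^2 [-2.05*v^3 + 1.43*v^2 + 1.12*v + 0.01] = 2.86 - 12.3*v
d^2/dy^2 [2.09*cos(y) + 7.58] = -2.09*cos(y)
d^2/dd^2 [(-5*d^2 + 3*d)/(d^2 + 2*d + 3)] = 2*(13*d^3 + 45*d^2 - 27*d - 63)/(d^6 + 6*d^5 + 21*d^4 + 44*d^3 + 63*d^2 + 54*d + 27)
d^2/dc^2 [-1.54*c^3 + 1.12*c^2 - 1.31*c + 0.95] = 2.24 - 9.24*c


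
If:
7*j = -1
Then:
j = -1/7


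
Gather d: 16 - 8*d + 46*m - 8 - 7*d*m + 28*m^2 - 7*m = d*(-7*m - 8) + 28*m^2 + 39*m + 8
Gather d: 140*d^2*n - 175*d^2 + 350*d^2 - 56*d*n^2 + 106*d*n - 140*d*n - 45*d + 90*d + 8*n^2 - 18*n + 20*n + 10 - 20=d^2*(140*n + 175) + d*(-56*n^2 - 34*n + 45) + 8*n^2 + 2*n - 10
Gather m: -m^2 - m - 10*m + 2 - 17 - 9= -m^2 - 11*m - 24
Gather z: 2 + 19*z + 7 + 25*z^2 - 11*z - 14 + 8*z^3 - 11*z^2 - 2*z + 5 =8*z^3 + 14*z^2 + 6*z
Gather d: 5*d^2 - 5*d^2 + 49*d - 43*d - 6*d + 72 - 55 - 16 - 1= 0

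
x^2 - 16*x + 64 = (x - 8)^2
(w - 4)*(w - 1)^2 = w^3 - 6*w^2 + 9*w - 4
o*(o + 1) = o^2 + o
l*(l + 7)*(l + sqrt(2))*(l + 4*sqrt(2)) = l^4 + 7*l^3 + 5*sqrt(2)*l^3 + 8*l^2 + 35*sqrt(2)*l^2 + 56*l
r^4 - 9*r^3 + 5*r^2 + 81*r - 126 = (r - 7)*(r - 3)*(r - 2)*(r + 3)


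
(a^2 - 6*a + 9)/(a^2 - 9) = (a - 3)/(a + 3)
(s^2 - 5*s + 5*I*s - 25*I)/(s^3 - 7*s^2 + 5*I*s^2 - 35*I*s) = (s - 5)/(s*(s - 7))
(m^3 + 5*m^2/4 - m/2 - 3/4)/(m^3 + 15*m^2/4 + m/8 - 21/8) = 2*(m + 1)/(2*m + 7)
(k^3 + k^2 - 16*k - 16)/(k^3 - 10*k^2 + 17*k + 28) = (k + 4)/(k - 7)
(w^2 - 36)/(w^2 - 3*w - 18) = (w + 6)/(w + 3)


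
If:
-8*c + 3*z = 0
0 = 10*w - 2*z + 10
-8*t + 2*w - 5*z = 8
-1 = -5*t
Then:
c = -87/92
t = 1/5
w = -173/115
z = -58/23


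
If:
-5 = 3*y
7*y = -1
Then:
No Solution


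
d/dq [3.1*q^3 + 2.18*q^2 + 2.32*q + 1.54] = 9.3*q^2 + 4.36*q + 2.32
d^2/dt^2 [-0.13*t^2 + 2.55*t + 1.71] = -0.260000000000000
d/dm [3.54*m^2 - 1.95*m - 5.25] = 7.08*m - 1.95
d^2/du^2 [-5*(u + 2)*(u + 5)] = -10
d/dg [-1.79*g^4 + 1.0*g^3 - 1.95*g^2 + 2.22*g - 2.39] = -7.16*g^3 + 3.0*g^2 - 3.9*g + 2.22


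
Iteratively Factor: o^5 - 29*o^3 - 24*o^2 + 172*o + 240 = (o - 3)*(o^4 + 3*o^3 - 20*o^2 - 84*o - 80) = (o - 3)*(o + 4)*(o^3 - o^2 - 16*o - 20) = (o - 5)*(o - 3)*(o + 4)*(o^2 + 4*o + 4) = (o - 5)*(o - 3)*(o + 2)*(o + 4)*(o + 2)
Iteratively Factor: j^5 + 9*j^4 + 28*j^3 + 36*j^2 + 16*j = (j + 1)*(j^4 + 8*j^3 + 20*j^2 + 16*j) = j*(j + 1)*(j^3 + 8*j^2 + 20*j + 16) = j*(j + 1)*(j + 2)*(j^2 + 6*j + 8) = j*(j + 1)*(j + 2)^2*(j + 4)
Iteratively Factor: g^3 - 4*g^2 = (g)*(g^2 - 4*g) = g*(g - 4)*(g)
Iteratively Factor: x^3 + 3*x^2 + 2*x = (x)*(x^2 + 3*x + 2) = x*(x + 1)*(x + 2)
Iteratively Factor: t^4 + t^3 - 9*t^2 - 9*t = (t + 3)*(t^3 - 2*t^2 - 3*t) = (t - 3)*(t + 3)*(t^2 + t) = t*(t - 3)*(t + 3)*(t + 1)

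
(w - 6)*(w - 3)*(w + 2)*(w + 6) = w^4 - w^3 - 42*w^2 + 36*w + 216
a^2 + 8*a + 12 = (a + 2)*(a + 6)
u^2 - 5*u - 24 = (u - 8)*(u + 3)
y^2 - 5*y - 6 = (y - 6)*(y + 1)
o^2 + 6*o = o*(o + 6)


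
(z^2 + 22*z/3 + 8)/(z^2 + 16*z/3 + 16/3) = (z + 6)/(z + 4)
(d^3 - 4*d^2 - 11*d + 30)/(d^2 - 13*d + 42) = (d^3 - 4*d^2 - 11*d + 30)/(d^2 - 13*d + 42)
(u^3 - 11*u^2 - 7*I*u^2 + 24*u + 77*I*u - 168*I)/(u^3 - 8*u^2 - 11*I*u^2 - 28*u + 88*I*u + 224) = (u - 3)/(u - 4*I)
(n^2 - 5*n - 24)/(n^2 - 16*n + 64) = (n + 3)/(n - 8)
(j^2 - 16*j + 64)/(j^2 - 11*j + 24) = (j - 8)/(j - 3)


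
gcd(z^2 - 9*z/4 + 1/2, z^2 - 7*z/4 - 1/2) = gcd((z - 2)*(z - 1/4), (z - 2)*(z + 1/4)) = z - 2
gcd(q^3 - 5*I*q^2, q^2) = q^2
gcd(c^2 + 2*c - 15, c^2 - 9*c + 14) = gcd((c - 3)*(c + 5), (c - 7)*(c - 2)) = 1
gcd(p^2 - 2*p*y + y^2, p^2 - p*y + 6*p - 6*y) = -p + y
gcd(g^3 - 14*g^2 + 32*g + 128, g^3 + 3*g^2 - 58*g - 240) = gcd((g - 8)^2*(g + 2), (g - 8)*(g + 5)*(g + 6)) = g - 8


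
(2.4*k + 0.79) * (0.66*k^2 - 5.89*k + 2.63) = 1.584*k^3 - 13.6146*k^2 + 1.6589*k + 2.0777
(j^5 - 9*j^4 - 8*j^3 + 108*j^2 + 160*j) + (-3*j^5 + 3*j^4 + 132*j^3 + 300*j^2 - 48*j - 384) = -2*j^5 - 6*j^4 + 124*j^3 + 408*j^2 + 112*j - 384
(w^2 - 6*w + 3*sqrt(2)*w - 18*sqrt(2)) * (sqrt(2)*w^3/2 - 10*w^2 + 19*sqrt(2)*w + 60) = sqrt(2)*w^5/2 - 7*w^4 - 3*sqrt(2)*w^4 - 11*sqrt(2)*w^3 + 42*w^3 + 66*sqrt(2)*w^2 + 174*w^2 - 1044*w + 180*sqrt(2)*w - 1080*sqrt(2)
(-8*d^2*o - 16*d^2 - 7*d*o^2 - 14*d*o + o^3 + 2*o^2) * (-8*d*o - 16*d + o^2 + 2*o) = 64*d^3*o^2 + 256*d^3*o + 256*d^3 + 48*d^2*o^3 + 192*d^2*o^2 + 192*d^2*o - 15*d*o^4 - 60*d*o^3 - 60*d*o^2 + o^5 + 4*o^4 + 4*o^3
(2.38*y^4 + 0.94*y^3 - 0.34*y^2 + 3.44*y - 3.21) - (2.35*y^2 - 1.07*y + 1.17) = 2.38*y^4 + 0.94*y^3 - 2.69*y^2 + 4.51*y - 4.38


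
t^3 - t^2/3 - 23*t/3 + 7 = (t - 7/3)*(t - 1)*(t + 3)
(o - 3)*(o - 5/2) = o^2 - 11*o/2 + 15/2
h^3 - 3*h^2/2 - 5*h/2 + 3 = (h - 2)*(h - 1)*(h + 3/2)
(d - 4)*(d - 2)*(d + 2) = d^3 - 4*d^2 - 4*d + 16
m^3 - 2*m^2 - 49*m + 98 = (m - 7)*(m - 2)*(m + 7)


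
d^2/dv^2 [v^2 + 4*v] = 2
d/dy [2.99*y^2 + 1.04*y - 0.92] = 5.98*y + 1.04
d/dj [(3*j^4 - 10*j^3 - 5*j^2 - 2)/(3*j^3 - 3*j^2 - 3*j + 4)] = (9*j^6 - 18*j^5 + 18*j^4 + 108*j^3 - 87*j^2 - 52*j - 6)/(9*j^6 - 18*j^5 - 9*j^4 + 42*j^3 - 15*j^2 - 24*j + 16)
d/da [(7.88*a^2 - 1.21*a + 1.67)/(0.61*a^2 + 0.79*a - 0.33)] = (6.9633*a^2 - 7.2382*a - 0.92)/(0.3721*a^4 + 0.9638*a^3 + 0.2215*a^2 - 0.5214*a + 0.1089)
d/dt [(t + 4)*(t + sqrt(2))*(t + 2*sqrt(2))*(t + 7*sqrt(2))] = 4*t^3 + 12*t^2 + 30*sqrt(2)*t^2 + 92*t + 80*sqrt(2)*t + 28*sqrt(2) + 184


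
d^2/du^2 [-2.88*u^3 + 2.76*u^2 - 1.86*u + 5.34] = 5.52 - 17.28*u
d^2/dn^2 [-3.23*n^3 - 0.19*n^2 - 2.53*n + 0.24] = -19.38*n - 0.38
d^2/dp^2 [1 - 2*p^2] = -4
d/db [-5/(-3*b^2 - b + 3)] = 5*(-6*b - 1)/(3*b^2 + b - 3)^2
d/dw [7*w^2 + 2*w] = 14*w + 2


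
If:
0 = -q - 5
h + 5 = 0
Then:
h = -5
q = -5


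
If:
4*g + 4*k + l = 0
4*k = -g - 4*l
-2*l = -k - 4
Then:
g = 16/13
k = -20/13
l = 16/13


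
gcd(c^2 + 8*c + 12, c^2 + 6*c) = c + 6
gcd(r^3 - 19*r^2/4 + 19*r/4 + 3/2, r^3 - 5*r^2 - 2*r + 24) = r - 3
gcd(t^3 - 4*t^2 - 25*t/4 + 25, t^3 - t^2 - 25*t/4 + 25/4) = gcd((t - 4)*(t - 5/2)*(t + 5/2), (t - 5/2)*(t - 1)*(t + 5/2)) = t^2 - 25/4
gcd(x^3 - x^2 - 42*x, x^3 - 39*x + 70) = 1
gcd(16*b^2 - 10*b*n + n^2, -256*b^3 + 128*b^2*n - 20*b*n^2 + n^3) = 8*b - n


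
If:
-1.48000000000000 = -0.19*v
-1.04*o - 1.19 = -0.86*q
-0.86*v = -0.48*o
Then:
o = 13.96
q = 18.26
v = 7.79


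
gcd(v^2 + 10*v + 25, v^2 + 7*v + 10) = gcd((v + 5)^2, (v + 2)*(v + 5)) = v + 5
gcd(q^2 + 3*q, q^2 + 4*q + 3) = q + 3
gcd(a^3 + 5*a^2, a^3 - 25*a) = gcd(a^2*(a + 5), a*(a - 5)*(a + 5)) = a^2 + 5*a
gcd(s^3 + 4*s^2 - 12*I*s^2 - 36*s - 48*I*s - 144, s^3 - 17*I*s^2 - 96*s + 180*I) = s^2 - 12*I*s - 36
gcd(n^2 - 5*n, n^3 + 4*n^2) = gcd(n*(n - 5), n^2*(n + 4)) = n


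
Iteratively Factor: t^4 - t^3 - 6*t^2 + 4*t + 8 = (t - 2)*(t^3 + t^2 - 4*t - 4) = (t - 2)*(t + 2)*(t^2 - t - 2) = (t - 2)^2*(t + 2)*(t + 1)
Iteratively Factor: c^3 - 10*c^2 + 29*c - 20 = (c - 5)*(c^2 - 5*c + 4) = (c - 5)*(c - 1)*(c - 4)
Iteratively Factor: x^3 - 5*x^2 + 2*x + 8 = (x + 1)*(x^2 - 6*x + 8) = (x - 2)*(x + 1)*(x - 4)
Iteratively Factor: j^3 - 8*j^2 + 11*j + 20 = (j - 5)*(j^2 - 3*j - 4) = (j - 5)*(j - 4)*(j + 1)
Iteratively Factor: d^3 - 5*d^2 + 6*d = (d - 3)*(d^2 - 2*d) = d*(d - 3)*(d - 2)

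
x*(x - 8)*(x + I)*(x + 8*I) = x^4 - 8*x^3 + 9*I*x^3 - 8*x^2 - 72*I*x^2 + 64*x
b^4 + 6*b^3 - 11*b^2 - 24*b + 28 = (b - 2)*(b - 1)*(b + 2)*(b + 7)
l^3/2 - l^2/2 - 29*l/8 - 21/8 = (l/2 + 1/2)*(l - 7/2)*(l + 3/2)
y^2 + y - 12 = (y - 3)*(y + 4)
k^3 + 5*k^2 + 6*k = k*(k + 2)*(k + 3)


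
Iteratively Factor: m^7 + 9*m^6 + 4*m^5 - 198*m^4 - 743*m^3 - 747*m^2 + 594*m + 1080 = (m + 3)*(m^6 + 6*m^5 - 14*m^4 - 156*m^3 - 275*m^2 + 78*m + 360) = (m + 2)*(m + 3)*(m^5 + 4*m^4 - 22*m^3 - 112*m^2 - 51*m + 180) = (m - 5)*(m + 2)*(m + 3)*(m^4 + 9*m^3 + 23*m^2 + 3*m - 36) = (m - 5)*(m - 1)*(m + 2)*(m + 3)*(m^3 + 10*m^2 + 33*m + 36) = (m - 5)*(m - 1)*(m + 2)*(m + 3)*(m + 4)*(m^2 + 6*m + 9) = (m - 5)*(m - 1)*(m + 2)*(m + 3)^2*(m + 4)*(m + 3)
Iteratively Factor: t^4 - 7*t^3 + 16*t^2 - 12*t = (t - 3)*(t^3 - 4*t^2 + 4*t) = (t - 3)*(t - 2)*(t^2 - 2*t) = (t - 3)*(t - 2)^2*(t)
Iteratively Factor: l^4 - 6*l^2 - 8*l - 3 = (l + 1)*(l^3 - l^2 - 5*l - 3) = (l + 1)^2*(l^2 - 2*l - 3) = (l + 1)^3*(l - 3)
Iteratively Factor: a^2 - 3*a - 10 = (a - 5)*(a + 2)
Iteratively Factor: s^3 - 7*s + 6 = (s + 3)*(s^2 - 3*s + 2) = (s - 1)*(s + 3)*(s - 2)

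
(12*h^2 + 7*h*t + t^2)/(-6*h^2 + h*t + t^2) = (4*h + t)/(-2*h + t)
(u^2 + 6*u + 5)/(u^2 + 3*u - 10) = (u + 1)/(u - 2)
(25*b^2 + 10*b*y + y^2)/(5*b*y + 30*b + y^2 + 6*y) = (5*b + y)/(y + 6)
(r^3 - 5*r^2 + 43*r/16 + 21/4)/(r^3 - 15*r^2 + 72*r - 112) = (r^2 - r - 21/16)/(r^2 - 11*r + 28)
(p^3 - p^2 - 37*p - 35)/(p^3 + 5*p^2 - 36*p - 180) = (p^2 - 6*p - 7)/(p^2 - 36)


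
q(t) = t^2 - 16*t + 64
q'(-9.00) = -34.00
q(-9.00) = 289.00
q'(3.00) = -10.00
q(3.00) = 25.00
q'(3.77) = -8.46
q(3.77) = 17.89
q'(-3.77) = -23.54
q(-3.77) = 138.53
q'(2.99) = -10.02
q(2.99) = 25.10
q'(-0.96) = -17.92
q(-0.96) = 80.28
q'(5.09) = -5.82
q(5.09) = 8.47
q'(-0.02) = -16.04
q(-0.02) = 64.32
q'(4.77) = -6.46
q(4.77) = 10.43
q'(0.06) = -15.88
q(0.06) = 63.04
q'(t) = 2*t - 16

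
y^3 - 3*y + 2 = (y - 1)^2*(y + 2)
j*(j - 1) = j^2 - j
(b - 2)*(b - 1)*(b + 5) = b^3 + 2*b^2 - 13*b + 10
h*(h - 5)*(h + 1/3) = h^3 - 14*h^2/3 - 5*h/3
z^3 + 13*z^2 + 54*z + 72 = (z + 3)*(z + 4)*(z + 6)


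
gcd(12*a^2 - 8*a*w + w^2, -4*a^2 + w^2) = -2*a + w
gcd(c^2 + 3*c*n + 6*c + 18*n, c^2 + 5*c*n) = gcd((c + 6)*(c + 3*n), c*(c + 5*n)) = 1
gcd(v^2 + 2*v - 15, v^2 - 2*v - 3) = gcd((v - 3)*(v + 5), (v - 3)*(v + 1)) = v - 3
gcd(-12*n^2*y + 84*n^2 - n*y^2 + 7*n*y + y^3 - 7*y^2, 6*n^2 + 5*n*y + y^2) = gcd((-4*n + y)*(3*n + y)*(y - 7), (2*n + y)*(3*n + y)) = 3*n + y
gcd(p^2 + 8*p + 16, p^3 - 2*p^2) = 1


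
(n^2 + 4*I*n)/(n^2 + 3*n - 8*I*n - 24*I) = n*(n + 4*I)/(n^2 + n*(3 - 8*I) - 24*I)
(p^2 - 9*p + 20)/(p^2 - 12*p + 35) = (p - 4)/(p - 7)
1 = 1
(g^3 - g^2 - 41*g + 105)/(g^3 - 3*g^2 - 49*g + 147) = (g - 5)/(g - 7)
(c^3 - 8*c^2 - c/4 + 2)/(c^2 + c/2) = c - 17/2 + 4/c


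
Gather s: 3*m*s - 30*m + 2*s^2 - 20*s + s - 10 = -30*m + 2*s^2 + s*(3*m - 19) - 10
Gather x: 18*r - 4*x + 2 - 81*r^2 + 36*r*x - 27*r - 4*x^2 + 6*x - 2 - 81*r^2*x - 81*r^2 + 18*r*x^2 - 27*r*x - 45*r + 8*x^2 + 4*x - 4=-162*r^2 - 54*r + x^2*(18*r + 4) + x*(-81*r^2 + 9*r + 6) - 4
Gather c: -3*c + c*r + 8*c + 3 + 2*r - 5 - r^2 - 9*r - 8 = c*(r + 5) - r^2 - 7*r - 10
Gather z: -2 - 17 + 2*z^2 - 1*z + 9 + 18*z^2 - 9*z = 20*z^2 - 10*z - 10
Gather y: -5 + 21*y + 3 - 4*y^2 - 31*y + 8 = -4*y^2 - 10*y + 6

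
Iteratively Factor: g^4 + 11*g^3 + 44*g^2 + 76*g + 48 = (g + 2)*(g^3 + 9*g^2 + 26*g + 24) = (g + 2)*(g + 4)*(g^2 + 5*g + 6) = (g + 2)*(g + 3)*(g + 4)*(g + 2)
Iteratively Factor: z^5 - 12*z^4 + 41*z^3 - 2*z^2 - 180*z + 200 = (z + 2)*(z^4 - 14*z^3 + 69*z^2 - 140*z + 100) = (z - 2)*(z + 2)*(z^3 - 12*z^2 + 45*z - 50) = (z - 2)^2*(z + 2)*(z^2 - 10*z + 25) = (z - 5)*(z - 2)^2*(z + 2)*(z - 5)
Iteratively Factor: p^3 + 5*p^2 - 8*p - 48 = (p - 3)*(p^2 + 8*p + 16) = (p - 3)*(p + 4)*(p + 4)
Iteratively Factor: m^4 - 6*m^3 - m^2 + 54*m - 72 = (m - 4)*(m^3 - 2*m^2 - 9*m + 18) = (m - 4)*(m - 3)*(m^2 + m - 6) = (m - 4)*(m - 3)*(m - 2)*(m + 3)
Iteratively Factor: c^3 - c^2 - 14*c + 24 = (c - 3)*(c^2 + 2*c - 8) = (c - 3)*(c - 2)*(c + 4)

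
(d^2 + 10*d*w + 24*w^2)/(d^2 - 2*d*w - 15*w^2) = (-d^2 - 10*d*w - 24*w^2)/(-d^2 + 2*d*w + 15*w^2)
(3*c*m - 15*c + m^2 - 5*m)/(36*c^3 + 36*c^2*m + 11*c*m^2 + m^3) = (m - 5)/(12*c^2 + 8*c*m + m^2)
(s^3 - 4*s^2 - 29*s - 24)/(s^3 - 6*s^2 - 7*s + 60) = (s^2 - 7*s - 8)/(s^2 - 9*s + 20)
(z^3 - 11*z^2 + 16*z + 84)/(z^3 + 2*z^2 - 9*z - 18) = (z^2 - 13*z + 42)/(z^2 - 9)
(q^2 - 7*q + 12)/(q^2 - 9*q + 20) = (q - 3)/(q - 5)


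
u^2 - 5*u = u*(u - 5)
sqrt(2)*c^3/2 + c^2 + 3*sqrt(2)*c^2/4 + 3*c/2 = c*(c + 3/2)*(sqrt(2)*c/2 + 1)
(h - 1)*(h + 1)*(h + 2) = h^3 + 2*h^2 - h - 2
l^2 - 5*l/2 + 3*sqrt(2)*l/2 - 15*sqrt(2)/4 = (l - 5/2)*(l + 3*sqrt(2)/2)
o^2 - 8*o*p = o*(o - 8*p)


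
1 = 1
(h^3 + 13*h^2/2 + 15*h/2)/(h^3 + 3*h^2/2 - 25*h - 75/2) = h/(h - 5)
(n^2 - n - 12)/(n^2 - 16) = (n + 3)/(n + 4)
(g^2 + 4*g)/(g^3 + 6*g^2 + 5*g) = (g + 4)/(g^2 + 6*g + 5)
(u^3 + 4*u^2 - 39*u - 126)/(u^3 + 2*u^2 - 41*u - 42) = (u + 3)/(u + 1)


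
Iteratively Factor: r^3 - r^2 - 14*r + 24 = (r + 4)*(r^2 - 5*r + 6) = (r - 3)*(r + 4)*(r - 2)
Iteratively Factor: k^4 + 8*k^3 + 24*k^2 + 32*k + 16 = (k + 2)*(k^3 + 6*k^2 + 12*k + 8) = (k + 2)^2*(k^2 + 4*k + 4) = (k + 2)^3*(k + 2)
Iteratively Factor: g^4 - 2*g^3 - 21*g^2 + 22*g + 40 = (g + 1)*(g^3 - 3*g^2 - 18*g + 40) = (g - 5)*(g + 1)*(g^2 + 2*g - 8) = (g - 5)*(g - 2)*(g + 1)*(g + 4)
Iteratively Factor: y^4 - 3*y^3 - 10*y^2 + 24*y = (y + 3)*(y^3 - 6*y^2 + 8*y) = (y - 4)*(y + 3)*(y^2 - 2*y) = (y - 4)*(y - 2)*(y + 3)*(y)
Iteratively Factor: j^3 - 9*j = (j - 3)*(j^2 + 3*j) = j*(j - 3)*(j + 3)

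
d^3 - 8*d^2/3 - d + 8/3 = (d - 8/3)*(d - 1)*(d + 1)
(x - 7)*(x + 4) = x^2 - 3*x - 28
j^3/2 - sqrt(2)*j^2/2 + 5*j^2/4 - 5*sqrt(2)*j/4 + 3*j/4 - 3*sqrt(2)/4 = (j/2 + 1/2)*(j + 3/2)*(j - sqrt(2))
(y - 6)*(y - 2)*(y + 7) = y^3 - y^2 - 44*y + 84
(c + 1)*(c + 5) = c^2 + 6*c + 5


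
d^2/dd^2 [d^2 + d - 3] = 2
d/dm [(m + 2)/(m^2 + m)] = (m*(m + 1) - (m + 2)*(2*m + 1))/(m^2*(m + 1)^2)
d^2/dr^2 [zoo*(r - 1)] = 0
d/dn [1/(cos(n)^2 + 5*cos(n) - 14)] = (2*cos(n) + 5)*sin(n)/(cos(n)^2 + 5*cos(n) - 14)^2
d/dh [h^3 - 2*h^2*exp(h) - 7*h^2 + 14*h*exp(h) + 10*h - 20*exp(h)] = -2*h^2*exp(h) + 3*h^2 + 10*h*exp(h) - 14*h - 6*exp(h) + 10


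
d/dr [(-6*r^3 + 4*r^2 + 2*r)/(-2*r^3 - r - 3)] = 2*(4*r^4 + 10*r^3 + 25*r^2 - 12*r - 3)/(4*r^6 + 4*r^4 + 12*r^3 + r^2 + 6*r + 9)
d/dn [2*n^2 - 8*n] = 4*n - 8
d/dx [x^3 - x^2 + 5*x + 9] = 3*x^2 - 2*x + 5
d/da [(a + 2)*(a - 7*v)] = 2*a - 7*v + 2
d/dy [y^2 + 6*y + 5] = 2*y + 6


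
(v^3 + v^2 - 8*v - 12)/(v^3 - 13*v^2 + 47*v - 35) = (v^3 + v^2 - 8*v - 12)/(v^3 - 13*v^2 + 47*v - 35)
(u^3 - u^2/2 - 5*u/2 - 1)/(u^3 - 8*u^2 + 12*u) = (2*u^2 + 3*u + 1)/(2*u*(u - 6))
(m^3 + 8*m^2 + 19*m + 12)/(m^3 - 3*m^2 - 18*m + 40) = (m^2 + 4*m + 3)/(m^2 - 7*m + 10)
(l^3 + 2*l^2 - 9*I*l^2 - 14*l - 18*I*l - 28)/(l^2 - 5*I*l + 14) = (l^2 + 2*l*(1 - I) - 4*I)/(l + 2*I)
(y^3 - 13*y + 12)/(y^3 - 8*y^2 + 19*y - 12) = (y + 4)/(y - 4)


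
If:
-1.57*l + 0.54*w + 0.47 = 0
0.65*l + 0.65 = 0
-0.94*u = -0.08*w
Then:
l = -1.00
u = -0.32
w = -3.78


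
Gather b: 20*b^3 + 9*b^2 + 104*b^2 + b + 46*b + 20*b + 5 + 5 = 20*b^3 + 113*b^2 + 67*b + 10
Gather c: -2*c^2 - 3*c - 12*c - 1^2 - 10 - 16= -2*c^2 - 15*c - 27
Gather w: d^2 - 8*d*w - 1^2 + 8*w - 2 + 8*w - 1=d^2 + w*(16 - 8*d) - 4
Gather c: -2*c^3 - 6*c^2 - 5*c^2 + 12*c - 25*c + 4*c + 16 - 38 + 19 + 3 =-2*c^3 - 11*c^2 - 9*c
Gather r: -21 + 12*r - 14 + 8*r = 20*r - 35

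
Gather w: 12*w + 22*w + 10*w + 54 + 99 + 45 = 44*w + 198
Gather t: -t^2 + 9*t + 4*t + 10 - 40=-t^2 + 13*t - 30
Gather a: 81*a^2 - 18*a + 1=81*a^2 - 18*a + 1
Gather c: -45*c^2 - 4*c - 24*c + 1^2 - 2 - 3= -45*c^2 - 28*c - 4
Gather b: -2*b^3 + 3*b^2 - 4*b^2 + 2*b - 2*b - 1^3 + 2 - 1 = -2*b^3 - b^2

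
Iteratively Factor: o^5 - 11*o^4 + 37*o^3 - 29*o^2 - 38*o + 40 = (o - 5)*(o^4 - 6*o^3 + 7*o^2 + 6*o - 8) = (o - 5)*(o - 4)*(o^3 - 2*o^2 - o + 2) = (o - 5)*(o - 4)*(o + 1)*(o^2 - 3*o + 2) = (o - 5)*(o - 4)*(o - 2)*(o + 1)*(o - 1)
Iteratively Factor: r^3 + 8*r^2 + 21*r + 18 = (r + 3)*(r^2 + 5*r + 6) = (r + 3)^2*(r + 2)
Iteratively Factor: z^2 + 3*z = (z + 3)*(z)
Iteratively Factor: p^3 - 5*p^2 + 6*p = (p - 2)*(p^2 - 3*p) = (p - 3)*(p - 2)*(p)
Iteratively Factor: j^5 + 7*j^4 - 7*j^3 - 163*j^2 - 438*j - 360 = (j + 3)*(j^4 + 4*j^3 - 19*j^2 - 106*j - 120) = (j + 2)*(j + 3)*(j^3 + 2*j^2 - 23*j - 60) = (j - 5)*(j + 2)*(j + 3)*(j^2 + 7*j + 12) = (j - 5)*(j + 2)*(j + 3)^2*(j + 4)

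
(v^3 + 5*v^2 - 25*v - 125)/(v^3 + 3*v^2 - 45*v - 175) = (v - 5)/(v - 7)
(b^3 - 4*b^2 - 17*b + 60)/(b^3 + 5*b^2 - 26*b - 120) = (b - 3)/(b + 6)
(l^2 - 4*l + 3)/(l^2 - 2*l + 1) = (l - 3)/(l - 1)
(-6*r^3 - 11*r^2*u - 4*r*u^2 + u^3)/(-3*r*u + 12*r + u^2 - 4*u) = (6*r^3 + 11*r^2*u + 4*r*u^2 - u^3)/(3*r*u - 12*r - u^2 + 4*u)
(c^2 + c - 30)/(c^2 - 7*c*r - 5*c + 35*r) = (-c - 6)/(-c + 7*r)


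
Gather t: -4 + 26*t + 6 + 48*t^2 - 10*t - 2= 48*t^2 + 16*t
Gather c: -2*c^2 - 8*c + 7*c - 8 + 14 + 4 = -2*c^2 - c + 10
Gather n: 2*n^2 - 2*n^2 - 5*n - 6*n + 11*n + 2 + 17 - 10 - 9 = 0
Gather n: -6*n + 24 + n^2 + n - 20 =n^2 - 5*n + 4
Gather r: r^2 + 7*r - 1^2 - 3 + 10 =r^2 + 7*r + 6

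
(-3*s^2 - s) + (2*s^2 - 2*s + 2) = -s^2 - 3*s + 2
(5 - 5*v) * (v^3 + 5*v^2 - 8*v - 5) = -5*v^4 - 20*v^3 + 65*v^2 - 15*v - 25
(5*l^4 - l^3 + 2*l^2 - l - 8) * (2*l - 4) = 10*l^5 - 22*l^4 + 8*l^3 - 10*l^2 - 12*l + 32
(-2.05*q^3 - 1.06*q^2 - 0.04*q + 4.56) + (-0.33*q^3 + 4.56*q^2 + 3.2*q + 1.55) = -2.38*q^3 + 3.5*q^2 + 3.16*q + 6.11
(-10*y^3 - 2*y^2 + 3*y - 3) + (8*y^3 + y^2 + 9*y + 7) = -2*y^3 - y^2 + 12*y + 4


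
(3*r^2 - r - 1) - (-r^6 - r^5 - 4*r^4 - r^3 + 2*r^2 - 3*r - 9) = r^6 + r^5 + 4*r^4 + r^3 + r^2 + 2*r + 8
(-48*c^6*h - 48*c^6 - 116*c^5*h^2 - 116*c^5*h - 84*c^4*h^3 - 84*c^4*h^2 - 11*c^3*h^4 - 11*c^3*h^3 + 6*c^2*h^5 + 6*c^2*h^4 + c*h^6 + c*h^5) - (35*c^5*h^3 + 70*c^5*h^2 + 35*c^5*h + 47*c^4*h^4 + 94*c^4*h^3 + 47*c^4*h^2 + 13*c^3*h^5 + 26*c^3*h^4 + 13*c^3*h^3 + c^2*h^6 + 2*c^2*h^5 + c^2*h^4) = -48*c^6*h - 48*c^6 - 35*c^5*h^3 - 186*c^5*h^2 - 151*c^5*h - 47*c^4*h^4 - 178*c^4*h^3 - 131*c^4*h^2 - 13*c^3*h^5 - 37*c^3*h^4 - 24*c^3*h^3 - c^2*h^6 + 4*c^2*h^5 + 5*c^2*h^4 + c*h^6 + c*h^5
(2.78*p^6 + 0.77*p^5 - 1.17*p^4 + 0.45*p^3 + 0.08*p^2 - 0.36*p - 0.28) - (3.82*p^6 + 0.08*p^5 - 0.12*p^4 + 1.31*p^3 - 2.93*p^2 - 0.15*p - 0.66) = -1.04*p^6 + 0.69*p^5 - 1.05*p^4 - 0.86*p^3 + 3.01*p^2 - 0.21*p + 0.38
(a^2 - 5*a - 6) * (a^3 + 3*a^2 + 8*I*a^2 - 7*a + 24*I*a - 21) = a^5 - 2*a^4 + 8*I*a^4 - 28*a^3 - 16*I*a^3 - 4*a^2 - 168*I*a^2 + 147*a - 144*I*a + 126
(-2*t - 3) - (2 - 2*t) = -5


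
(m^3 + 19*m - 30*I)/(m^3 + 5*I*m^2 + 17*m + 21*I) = (m^2 + 3*I*m + 10)/(m^2 + 8*I*m - 7)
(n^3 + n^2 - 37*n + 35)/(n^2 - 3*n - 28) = (-n^3 - n^2 + 37*n - 35)/(-n^2 + 3*n + 28)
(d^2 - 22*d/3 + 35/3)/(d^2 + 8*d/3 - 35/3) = (d - 5)/(d + 5)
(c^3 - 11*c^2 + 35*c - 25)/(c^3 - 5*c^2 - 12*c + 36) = (c^3 - 11*c^2 + 35*c - 25)/(c^3 - 5*c^2 - 12*c + 36)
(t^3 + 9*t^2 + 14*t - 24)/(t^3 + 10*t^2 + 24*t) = (t - 1)/t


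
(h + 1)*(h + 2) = h^2 + 3*h + 2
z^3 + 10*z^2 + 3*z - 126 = (z - 3)*(z + 6)*(z + 7)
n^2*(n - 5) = n^3 - 5*n^2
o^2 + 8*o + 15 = (o + 3)*(o + 5)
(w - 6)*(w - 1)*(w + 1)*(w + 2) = w^4 - 4*w^3 - 13*w^2 + 4*w + 12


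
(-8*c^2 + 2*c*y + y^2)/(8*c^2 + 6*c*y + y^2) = (-2*c + y)/(2*c + y)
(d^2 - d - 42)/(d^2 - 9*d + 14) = (d + 6)/(d - 2)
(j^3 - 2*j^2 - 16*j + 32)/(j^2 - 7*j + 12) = (j^2 + 2*j - 8)/(j - 3)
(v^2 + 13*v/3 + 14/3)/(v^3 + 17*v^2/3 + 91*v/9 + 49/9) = 3*(v + 2)/(3*v^2 + 10*v + 7)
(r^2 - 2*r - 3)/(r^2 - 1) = (r - 3)/(r - 1)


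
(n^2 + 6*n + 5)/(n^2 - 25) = (n + 1)/(n - 5)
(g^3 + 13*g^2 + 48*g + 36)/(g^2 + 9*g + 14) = (g^3 + 13*g^2 + 48*g + 36)/(g^2 + 9*g + 14)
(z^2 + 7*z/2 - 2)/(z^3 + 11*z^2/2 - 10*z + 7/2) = (z + 4)/(z^2 + 6*z - 7)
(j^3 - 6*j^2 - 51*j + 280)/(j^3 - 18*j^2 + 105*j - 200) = (j + 7)/(j - 5)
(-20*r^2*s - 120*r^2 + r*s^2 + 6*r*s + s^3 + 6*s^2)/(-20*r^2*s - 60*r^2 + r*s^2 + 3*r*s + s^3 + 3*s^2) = (s + 6)/(s + 3)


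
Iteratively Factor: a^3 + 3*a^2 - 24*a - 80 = (a + 4)*(a^2 - a - 20) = (a + 4)^2*(a - 5)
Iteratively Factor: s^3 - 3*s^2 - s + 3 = (s + 1)*(s^2 - 4*s + 3) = (s - 3)*(s + 1)*(s - 1)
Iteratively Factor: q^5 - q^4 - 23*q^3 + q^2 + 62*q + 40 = (q - 5)*(q^4 + 4*q^3 - 3*q^2 - 14*q - 8) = (q - 5)*(q + 4)*(q^3 - 3*q - 2) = (q - 5)*(q - 2)*(q + 4)*(q^2 + 2*q + 1) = (q - 5)*(q - 2)*(q + 1)*(q + 4)*(q + 1)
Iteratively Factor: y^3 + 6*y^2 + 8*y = (y + 4)*(y^2 + 2*y) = y*(y + 4)*(y + 2)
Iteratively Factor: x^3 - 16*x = (x + 4)*(x^2 - 4*x) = x*(x + 4)*(x - 4)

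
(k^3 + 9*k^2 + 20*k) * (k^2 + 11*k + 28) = k^5 + 20*k^4 + 147*k^3 + 472*k^2 + 560*k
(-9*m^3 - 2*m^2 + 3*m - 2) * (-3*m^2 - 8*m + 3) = 27*m^5 + 78*m^4 - 20*m^3 - 24*m^2 + 25*m - 6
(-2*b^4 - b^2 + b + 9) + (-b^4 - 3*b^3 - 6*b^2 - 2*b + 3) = -3*b^4 - 3*b^3 - 7*b^2 - b + 12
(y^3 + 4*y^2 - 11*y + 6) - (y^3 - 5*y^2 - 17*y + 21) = 9*y^2 + 6*y - 15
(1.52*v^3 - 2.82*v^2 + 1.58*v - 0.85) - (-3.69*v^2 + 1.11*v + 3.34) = 1.52*v^3 + 0.87*v^2 + 0.47*v - 4.19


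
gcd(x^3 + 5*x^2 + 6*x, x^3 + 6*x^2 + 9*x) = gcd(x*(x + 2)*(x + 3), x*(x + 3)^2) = x^2 + 3*x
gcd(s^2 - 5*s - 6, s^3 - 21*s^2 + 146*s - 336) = s - 6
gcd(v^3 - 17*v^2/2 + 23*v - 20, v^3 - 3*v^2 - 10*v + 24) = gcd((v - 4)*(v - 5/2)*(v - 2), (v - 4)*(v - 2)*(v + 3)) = v^2 - 6*v + 8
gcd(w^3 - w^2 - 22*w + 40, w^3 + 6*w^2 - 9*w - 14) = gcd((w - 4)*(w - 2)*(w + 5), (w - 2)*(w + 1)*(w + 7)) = w - 2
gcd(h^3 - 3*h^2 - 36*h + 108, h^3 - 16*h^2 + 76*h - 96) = h - 6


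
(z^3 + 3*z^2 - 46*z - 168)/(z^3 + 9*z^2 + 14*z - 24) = (z - 7)/(z - 1)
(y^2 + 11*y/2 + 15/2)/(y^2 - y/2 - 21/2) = (2*y + 5)/(2*y - 7)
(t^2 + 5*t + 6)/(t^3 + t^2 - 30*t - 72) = (t + 2)/(t^2 - 2*t - 24)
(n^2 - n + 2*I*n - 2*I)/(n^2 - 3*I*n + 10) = (n - 1)/(n - 5*I)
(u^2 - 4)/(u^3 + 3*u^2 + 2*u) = (u - 2)/(u*(u + 1))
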